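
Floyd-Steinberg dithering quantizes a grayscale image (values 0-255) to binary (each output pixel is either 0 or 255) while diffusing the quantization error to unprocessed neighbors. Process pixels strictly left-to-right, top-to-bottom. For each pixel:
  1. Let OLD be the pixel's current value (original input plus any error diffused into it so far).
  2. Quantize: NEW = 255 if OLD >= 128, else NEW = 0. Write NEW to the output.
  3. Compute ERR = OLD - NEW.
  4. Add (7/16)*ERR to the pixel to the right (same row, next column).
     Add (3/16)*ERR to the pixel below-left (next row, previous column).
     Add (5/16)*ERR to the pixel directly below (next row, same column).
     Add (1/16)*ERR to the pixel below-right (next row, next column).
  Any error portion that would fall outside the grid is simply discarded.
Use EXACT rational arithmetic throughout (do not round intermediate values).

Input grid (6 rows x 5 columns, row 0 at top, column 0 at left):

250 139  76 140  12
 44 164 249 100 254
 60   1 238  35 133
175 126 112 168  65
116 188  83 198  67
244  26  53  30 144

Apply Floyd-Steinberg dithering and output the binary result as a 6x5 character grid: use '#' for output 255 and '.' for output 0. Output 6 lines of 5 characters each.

(0,0): OLD=250 → NEW=255, ERR=-5
(0,1): OLD=2189/16 → NEW=255, ERR=-1891/16
(0,2): OLD=6219/256 → NEW=0, ERR=6219/256
(0,3): OLD=616973/4096 → NEW=255, ERR=-427507/4096
(0,4): OLD=-2206117/65536 → NEW=0, ERR=-2206117/65536
(1,0): OLD=5191/256 → NEW=0, ERR=5191/256
(1,1): OLD=287089/2048 → NEW=255, ERR=-235151/2048
(1,2): OLD=11757253/65536 → NEW=255, ERR=-4954427/65536
(1,3): OLD=7737441/262144 → NEW=0, ERR=7737441/262144
(1,4): OLD=1048032515/4194304 → NEW=255, ERR=-21515005/4194304
(2,0): OLD=1468267/32768 → NEW=0, ERR=1468267/32768
(2,1): OLD=-29554231/1048576 → NEW=0, ERR=-29554231/1048576
(2,2): OLD=3362195611/16777216 → NEW=255, ERR=-915994469/16777216
(2,3): OLD=3932747425/268435456 → NEW=0, ERR=3932747425/268435456
(2,4): OLD=599798220327/4294967296 → NEW=255, ERR=-495418440153/4294967296
(3,0): OLD=3082272827/16777216 → NEW=255, ERR=-1195917253/16777216
(3,1): OLD=10545438751/134217728 → NEW=0, ERR=10545438751/134217728
(3,2): OLD=559625281285/4294967296 → NEW=255, ERR=-535591379195/4294967296
(3,3): OLD=798700290845/8589934592 → NEW=0, ERR=798700290845/8589934592
(3,4): OLD=9696097527665/137438953472 → NEW=0, ERR=9696097527665/137438953472
(4,0): OLD=232907729301/2147483648 → NEW=0, ERR=232907729301/2147483648
(4,1): OLD=15954311082389/68719476736 → NEW=255, ERR=-1569155485291/68719476736
(4,2): OLD=61996137993563/1099511627776 → NEW=0, ERR=61996137993563/1099511627776
(4,3): OLD=4523988936480149/17592186044416 → NEW=255, ERR=37981495154069/17592186044416
(4,4): OLD=26965934519048595/281474976710656 → NEW=0, ERR=26965934519048595/281474976710656
(5,0): OLD=300838607409631/1099511627776 → NEW=255, ERR=20463142326751/1099511627776
(5,1): OLD=390171783000797/8796093022208 → NEW=0, ERR=390171783000797/8796093022208
(5,2): OLD=25052510448388677/281474976710656 → NEW=0, ERR=25052510448388677/281474976710656
(5,3): OLD=102570724113914763/1125899906842624 → NEW=0, ERR=102570724113914763/1125899906842624
(5,4): OLD=3853817960233641353/18014398509481984 → NEW=255, ERR=-739853659684264567/18014398509481984
Row 0: ##.#.
Row 1: .##.#
Row 2: ..#.#
Row 3: #.#..
Row 4: .#.#.
Row 5: #...#

Answer: ##.#.
.##.#
..#.#
#.#..
.#.#.
#...#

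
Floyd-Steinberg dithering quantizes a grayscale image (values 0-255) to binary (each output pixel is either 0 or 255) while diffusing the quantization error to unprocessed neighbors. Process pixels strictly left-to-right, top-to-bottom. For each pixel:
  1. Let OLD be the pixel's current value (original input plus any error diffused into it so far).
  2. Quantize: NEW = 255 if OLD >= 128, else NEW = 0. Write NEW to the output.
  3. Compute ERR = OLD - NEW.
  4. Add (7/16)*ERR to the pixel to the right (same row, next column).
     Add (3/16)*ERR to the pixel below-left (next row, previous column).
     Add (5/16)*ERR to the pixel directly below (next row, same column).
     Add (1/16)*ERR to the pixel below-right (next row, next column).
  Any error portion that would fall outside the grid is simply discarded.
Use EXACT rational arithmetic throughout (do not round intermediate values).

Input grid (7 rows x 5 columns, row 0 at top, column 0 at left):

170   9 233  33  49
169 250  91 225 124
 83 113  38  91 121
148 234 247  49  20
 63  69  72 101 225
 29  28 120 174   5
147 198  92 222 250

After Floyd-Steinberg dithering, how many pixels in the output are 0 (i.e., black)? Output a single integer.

(0,0): OLD=170 → NEW=255, ERR=-85
(0,1): OLD=-451/16 → NEW=0, ERR=-451/16
(0,2): OLD=56491/256 → NEW=255, ERR=-8789/256
(0,3): OLD=73645/4096 → NEW=0, ERR=73645/4096
(0,4): OLD=3726779/65536 → NEW=0, ERR=3726779/65536
(1,0): OLD=35111/256 → NEW=255, ERR=-30169/256
(1,1): OLD=364305/2048 → NEW=255, ERR=-157935/2048
(1,2): OLD=3155045/65536 → NEW=0, ERR=3155045/65536
(1,3): OLD=68209217/262144 → NEW=255, ERR=1362497/262144
(1,4): OLD=608880035/4194304 → NEW=255, ERR=-460667485/4194304
(2,0): OLD=1039179/32768 → NEW=0, ERR=1039179/32768
(2,1): OLD=109509865/1048576 → NEW=0, ERR=109509865/1048576
(2,2): OLD=1591994107/16777216 → NEW=0, ERR=1591994107/16777216
(2,3): OLD=31287265985/268435456 → NEW=0, ERR=31287265985/268435456
(2,4): OLD=592683506439/4294967296 → NEW=255, ERR=-502533154041/4294967296
(3,0): OLD=2977826203/16777216 → NEW=255, ERR=-1300363877/16777216
(3,1): OLD=33890090367/134217728 → NEW=255, ERR=-335430273/134217728
(3,2): OLD=1305416750245/4294967296 → NEW=255, ERR=210200089765/4294967296
(3,3): OLD=780198412061/8589934592 → NEW=0, ERR=780198412061/8589934592
(3,4): OLD=4186028924977/137438953472 → NEW=0, ERR=4186028924977/137438953472
(4,0): OLD=82270623925/2147483648 → NEW=0, ERR=82270623925/2147483648
(4,1): OLD=6137470902837/68719476736 → NEW=0, ERR=6137470902837/68719476736
(4,2): OLD=157496162290619/1099511627776 → NEW=255, ERR=-122879302792261/1099511627776
(4,3): OLD=1570258571838517/17592186044416 → NEW=0, ERR=1570258571838517/17592186044416
(4,4): OLD=78600584622653427/281474976710656 → NEW=255, ERR=6824465561436147/281474976710656
(5,0): OLD=63461549742015/1099511627776 → NEW=0, ERR=63461549742015/1099511627776
(5,1): OLD=550647190368765/8796093022208 → NEW=0, ERR=550647190368765/8796093022208
(5,2): OLD=37937681913702373/281474976710656 → NEW=255, ERR=-33838437147514907/281474976710656
(5,3): OLD=165348564011608235/1125899906842624 → NEW=255, ERR=-121755912233260885/1125899906842624
(5,4): OLD=-525233533259028247/18014398509481984 → NEW=0, ERR=-525233533259028247/18014398509481984
(6,0): OLD=24878814349020111/140737488355328 → NEW=255, ERR=-11009245181588529/140737488355328
(6,1): OLD=740417689427532321/4503599627370496 → NEW=255, ERR=-408000215551944159/4503599627370496
(6,2): OLD=-112917414505754501/72057594037927936 → NEW=0, ERR=-112917414505754501/72057594037927936
(6,3): OLD=201230817897664108809/1152921504606846976 → NEW=255, ERR=-92764165777081870071/1152921504606846976
(6,4): OLD=3669584073218066628223/18446744073709551616 → NEW=255, ERR=-1034335665577869033857/18446744073709551616
Output grid:
  Row 0: #.#..  (3 black, running=3)
  Row 1: ##.##  (1 black, running=4)
  Row 2: ....#  (4 black, running=8)
  Row 3: ###..  (2 black, running=10)
  Row 4: ..#.#  (3 black, running=13)
  Row 5: ..##.  (3 black, running=16)
  Row 6: ##.##  (1 black, running=17)

Answer: 17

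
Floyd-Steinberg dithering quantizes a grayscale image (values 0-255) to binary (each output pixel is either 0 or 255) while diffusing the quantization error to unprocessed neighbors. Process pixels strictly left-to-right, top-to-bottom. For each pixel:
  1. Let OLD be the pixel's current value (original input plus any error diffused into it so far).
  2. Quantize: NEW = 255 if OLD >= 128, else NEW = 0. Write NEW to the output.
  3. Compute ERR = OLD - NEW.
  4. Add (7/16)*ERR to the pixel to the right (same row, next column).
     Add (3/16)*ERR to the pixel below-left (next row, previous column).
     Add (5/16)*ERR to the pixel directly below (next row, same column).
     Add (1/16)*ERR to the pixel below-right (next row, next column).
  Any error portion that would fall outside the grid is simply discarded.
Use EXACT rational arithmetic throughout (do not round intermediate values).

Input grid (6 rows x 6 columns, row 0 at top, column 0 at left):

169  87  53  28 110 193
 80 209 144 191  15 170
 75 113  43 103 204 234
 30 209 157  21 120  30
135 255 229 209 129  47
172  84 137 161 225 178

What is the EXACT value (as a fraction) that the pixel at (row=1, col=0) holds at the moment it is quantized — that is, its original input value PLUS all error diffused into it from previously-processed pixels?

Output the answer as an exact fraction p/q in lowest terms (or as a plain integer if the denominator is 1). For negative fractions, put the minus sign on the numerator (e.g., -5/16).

(0,0): OLD=169 → NEW=255, ERR=-86
(0,1): OLD=395/8 → NEW=0, ERR=395/8
(0,2): OLD=9549/128 → NEW=0, ERR=9549/128
(0,3): OLD=124187/2048 → NEW=0, ERR=124187/2048
(0,4): OLD=4473789/32768 → NEW=255, ERR=-3882051/32768
(0,5): OLD=74013227/524288 → NEW=255, ERR=-59680213/524288
(1,0): OLD=7985/128 → NEW=0, ERR=7985/128
Target (1,0): original=80, with diffused error = 7985/128

Answer: 7985/128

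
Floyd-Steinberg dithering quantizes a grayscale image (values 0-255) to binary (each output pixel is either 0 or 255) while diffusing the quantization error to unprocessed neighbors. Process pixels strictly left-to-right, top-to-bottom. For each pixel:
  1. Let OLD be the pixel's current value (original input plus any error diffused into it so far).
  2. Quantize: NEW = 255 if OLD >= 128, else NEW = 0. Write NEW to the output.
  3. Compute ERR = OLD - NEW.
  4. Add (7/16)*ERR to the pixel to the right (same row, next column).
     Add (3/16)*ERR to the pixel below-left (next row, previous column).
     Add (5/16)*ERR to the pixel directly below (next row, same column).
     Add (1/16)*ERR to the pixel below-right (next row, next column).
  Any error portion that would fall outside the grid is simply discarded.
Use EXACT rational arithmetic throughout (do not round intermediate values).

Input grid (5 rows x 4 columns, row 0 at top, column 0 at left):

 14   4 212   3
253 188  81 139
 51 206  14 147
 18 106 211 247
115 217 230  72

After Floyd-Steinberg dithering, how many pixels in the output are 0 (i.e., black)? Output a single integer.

Answer: 10

Derivation:
(0,0): OLD=14 → NEW=0, ERR=14
(0,1): OLD=81/8 → NEW=0, ERR=81/8
(0,2): OLD=27703/128 → NEW=255, ERR=-4937/128
(0,3): OLD=-28415/2048 → NEW=0, ERR=-28415/2048
(1,0): OLD=33187/128 → NEW=255, ERR=547/128
(1,1): OLD=191157/1024 → NEW=255, ERR=-69963/1024
(1,2): OLD=1215257/32768 → NEW=0, ERR=1215257/32768
(1,3): OLD=77845759/524288 → NEW=255, ERR=-55847681/524288
(2,0): OLD=647575/16384 → NEW=0, ERR=647575/16384
(2,1): OLD=109661101/524288 → NEW=255, ERR=-24032339/524288
(2,2): OLD=-19616175/1048576 → NEW=0, ERR=-19616175/1048576
(2,3): OLD=1809348941/16777216 → NEW=0, ERR=1809348941/16777216
(3,0): OLD=182509927/8388608 → NEW=0, ERR=182509927/8388608
(3,1): OLD=13442831737/134217728 → NEW=0, ERR=13442831737/134217728
(3,2): OLD=571936615687/2147483648 → NEW=255, ERR=24328285447/2147483648
(3,3): OLD=9774962770865/34359738368 → NEW=255, ERR=1013229487025/34359738368
(4,0): OLD=301889908891/2147483648 → NEW=255, ERR=-245718421349/2147483648
(4,1): OLD=3465584106513/17179869184 → NEW=255, ERR=-915282535407/17179869184
(4,2): OLD=122057197920049/549755813888 → NEW=255, ERR=-18130534621391/549755813888
(4,3): OLD=593691355285671/8796093022208 → NEW=0, ERR=593691355285671/8796093022208
Output grid:
  Row 0: ..#.  (3 black, running=3)
  Row 1: ##.#  (1 black, running=4)
  Row 2: .#..  (3 black, running=7)
  Row 3: ..##  (2 black, running=9)
  Row 4: ###.  (1 black, running=10)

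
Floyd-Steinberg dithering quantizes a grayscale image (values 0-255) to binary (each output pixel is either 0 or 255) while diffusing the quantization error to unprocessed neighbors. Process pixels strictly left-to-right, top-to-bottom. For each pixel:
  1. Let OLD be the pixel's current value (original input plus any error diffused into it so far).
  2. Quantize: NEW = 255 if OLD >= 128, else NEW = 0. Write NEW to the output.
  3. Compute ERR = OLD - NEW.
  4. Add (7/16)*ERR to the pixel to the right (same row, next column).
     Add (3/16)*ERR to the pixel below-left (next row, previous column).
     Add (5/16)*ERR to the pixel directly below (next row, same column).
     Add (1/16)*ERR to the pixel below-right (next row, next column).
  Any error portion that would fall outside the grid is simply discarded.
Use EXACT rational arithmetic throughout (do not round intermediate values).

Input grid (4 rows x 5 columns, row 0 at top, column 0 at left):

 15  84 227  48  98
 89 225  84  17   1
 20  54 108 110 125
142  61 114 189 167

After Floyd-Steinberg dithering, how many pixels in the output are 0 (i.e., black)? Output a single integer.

(0,0): OLD=15 → NEW=0, ERR=15
(0,1): OLD=1449/16 → NEW=0, ERR=1449/16
(0,2): OLD=68255/256 → NEW=255, ERR=2975/256
(0,3): OLD=217433/4096 → NEW=0, ERR=217433/4096
(0,4): OLD=7944559/65536 → NEW=0, ERR=7944559/65536
(1,0): OLD=28331/256 → NEW=0, ERR=28331/256
(1,1): OLD=624301/2048 → NEW=255, ERR=102061/2048
(1,2): OLD=8195121/65536 → NEW=0, ERR=8195121/65536
(1,3): OLD=29295389/262144 → NEW=0, ERR=29295389/262144
(1,4): OLD=382068919/4194304 → NEW=0, ERR=382068919/4194304
(2,0): OLD=2094783/32768 → NEW=0, ERR=2094783/32768
(2,1): OLD=134117925/1048576 → NEW=0, ERR=134117925/1048576
(2,2): OLD=3810174383/16777216 → NEW=255, ERR=-468015697/16777216
(2,3): OLD=42309092765/268435456 → NEW=255, ERR=-26141948515/268435456
(2,4): OLD=506137804811/4294967296 → NEW=0, ERR=506137804811/4294967296
(3,0): OLD=3119883727/16777216 → NEW=255, ERR=-1158306353/16777216
(3,1): OLD=9332167075/134217728 → NEW=0, ERR=9332167075/134217728
(3,2): OLD=538743698289/4294967296 → NEW=0, ERR=538743698289/4294967296
(3,3): OLD=2008304063241/8589934592 → NEW=255, ERR=-182129257719/8589934592
(3,4): OLD=25902236121421/137438953472 → NEW=255, ERR=-9144697013939/137438953472
Output grid:
  Row 0: ..#..  (4 black, running=4)
  Row 1: .#...  (4 black, running=8)
  Row 2: ..##.  (3 black, running=11)
  Row 3: #..##  (2 black, running=13)

Answer: 13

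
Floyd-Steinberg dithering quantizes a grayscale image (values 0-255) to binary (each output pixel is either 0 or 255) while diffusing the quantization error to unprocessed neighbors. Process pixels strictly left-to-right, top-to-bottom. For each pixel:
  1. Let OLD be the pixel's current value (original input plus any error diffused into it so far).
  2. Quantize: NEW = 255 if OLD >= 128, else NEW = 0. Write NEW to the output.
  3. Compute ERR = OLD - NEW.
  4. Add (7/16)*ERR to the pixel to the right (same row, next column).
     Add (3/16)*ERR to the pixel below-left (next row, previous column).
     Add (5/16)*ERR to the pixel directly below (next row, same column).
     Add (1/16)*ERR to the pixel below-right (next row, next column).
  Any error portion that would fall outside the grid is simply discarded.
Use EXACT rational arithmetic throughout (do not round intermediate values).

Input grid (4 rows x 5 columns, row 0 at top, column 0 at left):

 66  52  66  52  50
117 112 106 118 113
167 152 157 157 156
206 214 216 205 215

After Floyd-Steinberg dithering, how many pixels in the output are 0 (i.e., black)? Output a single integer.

Answer: 9

Derivation:
(0,0): OLD=66 → NEW=0, ERR=66
(0,1): OLD=647/8 → NEW=0, ERR=647/8
(0,2): OLD=12977/128 → NEW=0, ERR=12977/128
(0,3): OLD=197335/2048 → NEW=0, ERR=197335/2048
(0,4): OLD=3019745/32768 → NEW=0, ERR=3019745/32768
(1,0): OLD=19557/128 → NEW=255, ERR=-13083/128
(1,1): OLD=118467/1024 → NEW=0, ERR=118467/1024
(1,2): OLD=6927743/32768 → NEW=255, ERR=-1428097/32768
(1,3): OLD=20009363/131072 → NEW=255, ERR=-13413997/131072
(1,4): OLD=216104537/2097152 → NEW=0, ERR=216104537/2097152
(2,0): OLD=2568209/16384 → NEW=255, ERR=-1609711/16384
(2,1): OLD=68477003/524288 → NEW=255, ERR=-65216437/524288
(2,2): OLD=645935777/8388608 → NEW=0, ERR=645935777/8388608
(2,3): OLD=23528916307/134217728 → NEW=255, ERR=-10696604333/134217728
(2,4): OLD=315548737669/2147483648 → NEW=255, ERR=-232059592571/2147483648
(3,0): OLD=1274850177/8388608 → NEW=255, ERR=-864244863/8388608
(3,1): OLD=9284600045/67108864 → NEW=255, ERR=-7828160275/67108864
(3,2): OLD=357151865407/2147483648 → NEW=255, ERR=-190456464833/2147483648
(3,3): OLD=540500443271/4294967296 → NEW=0, ERR=540500443271/4294967296
(3,4): OLD=15895303336771/68719476736 → NEW=255, ERR=-1628163230909/68719476736
Output grid:
  Row 0: .....  (5 black, running=5)
  Row 1: #.##.  (2 black, running=7)
  Row 2: ##.##  (1 black, running=8)
  Row 3: ###.#  (1 black, running=9)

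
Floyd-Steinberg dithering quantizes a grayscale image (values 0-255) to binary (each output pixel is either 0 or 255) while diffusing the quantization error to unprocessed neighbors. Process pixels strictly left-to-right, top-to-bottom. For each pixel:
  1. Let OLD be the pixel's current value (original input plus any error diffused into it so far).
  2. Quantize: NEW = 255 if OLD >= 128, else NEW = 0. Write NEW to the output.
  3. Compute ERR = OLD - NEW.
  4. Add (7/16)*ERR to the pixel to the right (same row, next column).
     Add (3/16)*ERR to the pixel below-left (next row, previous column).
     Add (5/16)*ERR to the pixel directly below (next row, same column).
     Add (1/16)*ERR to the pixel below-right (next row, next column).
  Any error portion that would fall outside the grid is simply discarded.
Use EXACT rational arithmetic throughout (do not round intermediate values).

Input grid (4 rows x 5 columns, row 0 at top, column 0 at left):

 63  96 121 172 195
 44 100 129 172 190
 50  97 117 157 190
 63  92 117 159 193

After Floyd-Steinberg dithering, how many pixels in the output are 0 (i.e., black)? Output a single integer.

(0,0): OLD=63 → NEW=0, ERR=63
(0,1): OLD=1977/16 → NEW=0, ERR=1977/16
(0,2): OLD=44815/256 → NEW=255, ERR=-20465/256
(0,3): OLD=561257/4096 → NEW=255, ERR=-483223/4096
(0,4): OLD=9396959/65536 → NEW=255, ERR=-7314721/65536
(1,0): OLD=22235/256 → NEW=0, ERR=22235/256
(1,1): OLD=339069/2048 → NEW=255, ERR=-183171/2048
(1,2): OLD=3308993/65536 → NEW=0, ERR=3308993/65536
(1,3): OLD=34419245/262144 → NEW=255, ERR=-32427475/262144
(1,4): OLD=392704743/4194304 → NEW=0, ERR=392704743/4194304
(2,0): OLD=1978287/32768 → NEW=0, ERR=1978287/32768
(2,1): OLD=115719669/1048576 → NEW=0, ERR=115719669/1048576
(2,2): OLD=2554778143/16777216 → NEW=255, ERR=-1723411937/16777216
(2,3): OLD=25263250157/268435456 → NEW=0, ERR=25263250157/268435456
(2,4): OLD=1085346320699/4294967296 → NEW=255, ERR=-9870339781/4294967296
(3,0): OLD=1720649535/16777216 → NEW=0, ERR=1720649535/16777216
(3,1): OLD=20920414675/134217728 → NEW=255, ERR=-13305105965/134217728
(3,2): OLD=283780720897/4294967296 → NEW=0, ERR=283780720897/4294967296
(3,3): OLD=1807889673081/8589934592 → NEW=255, ERR=-382543647879/8589934592
(3,4): OLD=24557633092157/137438953472 → NEW=255, ERR=-10489300043203/137438953472
Output grid:
  Row 0: ..###  (2 black, running=2)
  Row 1: .#.#.  (3 black, running=5)
  Row 2: ..#.#  (3 black, running=8)
  Row 3: .#.##  (2 black, running=10)

Answer: 10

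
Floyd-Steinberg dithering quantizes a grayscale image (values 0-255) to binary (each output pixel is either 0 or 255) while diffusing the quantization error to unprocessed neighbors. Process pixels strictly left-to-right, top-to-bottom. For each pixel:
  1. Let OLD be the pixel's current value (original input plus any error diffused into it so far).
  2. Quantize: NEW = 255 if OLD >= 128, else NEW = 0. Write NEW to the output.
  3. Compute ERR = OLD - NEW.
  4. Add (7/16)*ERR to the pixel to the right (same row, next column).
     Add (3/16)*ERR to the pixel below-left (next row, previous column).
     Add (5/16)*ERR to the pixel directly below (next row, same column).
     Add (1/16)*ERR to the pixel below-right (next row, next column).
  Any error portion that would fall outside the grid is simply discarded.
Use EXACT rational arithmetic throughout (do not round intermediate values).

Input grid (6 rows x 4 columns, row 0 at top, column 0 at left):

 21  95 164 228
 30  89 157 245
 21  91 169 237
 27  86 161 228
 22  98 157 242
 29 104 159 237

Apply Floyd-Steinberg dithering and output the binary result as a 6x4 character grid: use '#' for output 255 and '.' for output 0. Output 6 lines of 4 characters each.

(0,0): OLD=21 → NEW=0, ERR=21
(0,1): OLD=1667/16 → NEW=0, ERR=1667/16
(0,2): OLD=53653/256 → NEW=255, ERR=-11627/256
(0,3): OLD=852499/4096 → NEW=255, ERR=-191981/4096
(1,0): OLD=14361/256 → NEW=0, ERR=14361/256
(1,1): OLD=284463/2048 → NEW=255, ERR=-237777/2048
(1,2): OLD=5880923/65536 → NEW=0, ERR=5880923/65536
(1,3): OLD=279732589/1048576 → NEW=255, ERR=12345709/1048576
(2,0): OLD=549237/32768 → NEW=0, ERR=549237/32768
(2,1): OLD=86384599/1048576 → NEW=0, ERR=86384599/1048576
(2,2): OLD=478226355/2097152 → NEW=255, ERR=-56547405/2097152
(2,3): OLD=7868215175/33554432 → NEW=255, ERR=-688164985/33554432
(3,0): OLD=800016549/16777216 → NEW=0, ERR=800016549/16777216
(3,1): OLD=34520404603/268435456 → NEW=255, ERR=-33930636677/268435456
(3,2): OLD=423383436421/4294967296 → NEW=0, ERR=423383436421/4294967296
(3,3): OLD=18075490074915/68719476736 → NEW=255, ERR=552023507235/68719476736
(4,0): OLD=56698694401/4294967296 → NEW=0, ERR=56698694401/4294967296
(4,1): OLD=2945951596291/34359738368 → NEW=0, ERR=2945951596291/34359738368
(4,2): OLD=240707150354979/1099511627776 → NEW=255, ERR=-39668314727901/1099511627776
(4,3): OLD=4132178859955941/17592186044416 → NEW=255, ERR=-353828581370139/17592186044416
(5,0): OLD=27048721167665/549755813888 → NEW=0, ERR=27048721167665/549755813888
(5,1): OLD=2575131621956087/17592186044416 → NEW=255, ERR=-1910875819369993/17592186044416
(5,2): OLD=895367714261339/8796093022208 → NEW=0, ERR=895367714261339/8796093022208
(5,3): OLD=76840881537587107/281474976710656 → NEW=255, ERR=5064762476369827/281474976710656
Row 0: ..##
Row 1: .#.#
Row 2: ..##
Row 3: .#.#
Row 4: ..##
Row 5: .#.#

Answer: ..##
.#.#
..##
.#.#
..##
.#.#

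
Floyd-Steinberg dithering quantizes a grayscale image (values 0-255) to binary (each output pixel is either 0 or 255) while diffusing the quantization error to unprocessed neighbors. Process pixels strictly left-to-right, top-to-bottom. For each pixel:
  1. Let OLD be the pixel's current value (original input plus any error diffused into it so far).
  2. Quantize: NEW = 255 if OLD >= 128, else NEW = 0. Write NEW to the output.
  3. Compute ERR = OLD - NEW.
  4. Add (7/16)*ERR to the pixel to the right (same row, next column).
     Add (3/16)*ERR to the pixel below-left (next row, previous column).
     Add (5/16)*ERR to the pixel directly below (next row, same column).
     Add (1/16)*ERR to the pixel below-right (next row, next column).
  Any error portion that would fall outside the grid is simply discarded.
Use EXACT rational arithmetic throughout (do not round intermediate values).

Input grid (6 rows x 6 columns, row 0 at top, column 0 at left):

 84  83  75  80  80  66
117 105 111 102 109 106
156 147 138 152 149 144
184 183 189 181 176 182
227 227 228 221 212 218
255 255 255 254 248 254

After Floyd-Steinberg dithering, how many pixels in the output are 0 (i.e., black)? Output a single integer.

(0,0): OLD=84 → NEW=0, ERR=84
(0,1): OLD=479/4 → NEW=0, ERR=479/4
(0,2): OLD=8153/64 → NEW=0, ERR=8153/64
(0,3): OLD=138991/1024 → NEW=255, ERR=-122129/1024
(0,4): OLD=455817/16384 → NEW=0, ERR=455817/16384
(0,5): OLD=20492223/262144 → NEW=0, ERR=20492223/262144
(1,0): OLD=10605/64 → NEW=255, ERR=-5715/64
(1,1): OLD=67835/512 → NEW=255, ERR=-62725/512
(1,2): OLD=1348951/16384 → NEW=0, ERR=1348951/16384
(1,3): OLD=7466411/65536 → NEW=0, ERR=7466411/65536
(1,4): OLD=732915649/4194304 → NEW=255, ERR=-336631871/4194304
(1,5): OLD=6513183479/67108864 → NEW=0, ERR=6513183479/67108864
(2,0): OLD=861177/8192 → NEW=0, ERR=861177/8192
(2,1): OLD=43139459/262144 → NEW=255, ERR=-23707261/262144
(2,2): OLD=578260937/4194304 → NEW=255, ERR=-491286583/4194304
(2,3): OLD=4243114305/33554432 → NEW=0, ERR=4243114305/33554432
(2,4): OLD=219645737667/1073741824 → NEW=255, ERR=-54158427453/1073741824
(2,5): OLD=2529669089669/17179869184 → NEW=255, ERR=-1851197552251/17179869184
(3,0): OLD=838418473/4194304 → NEW=255, ERR=-231129047/4194304
(3,1): OLD=3866750389/33554432 → NEW=0, ERR=3866750389/33554432
(3,2): OLD=59289602639/268435456 → NEW=255, ERR=-9161438641/268435456
(3,3): OLD=3243689681549/17179869184 → NEW=255, ERR=-1137176960371/17179869184
(3,4): OLD=16352240285357/137438953472 → NEW=0, ERR=16352240285357/137438953472
(3,5): OLD=433707733703939/2199023255552 → NEW=255, ERR=-127043196461821/2199023255552
(4,0): OLD=124224786311/536870912 → NEW=255, ERR=-12677296249/536870912
(4,1): OLD=2085960959899/8589934592 → NEW=255, ERR=-104472361061/8589934592
(4,2): OLD=56846134681313/274877906944 → NEW=255, ERR=-13247731589407/274877906944
(4,3): OLD=876992129542213/4398046511104 → NEW=255, ERR=-244509730789307/4398046511104
(4,4): OLD=14769587615170837/70368744177664 → NEW=255, ERR=-3174442150133483/70368744177664
(4,5): OLD=211270520232969075/1125899906842624 → NEW=255, ERR=-75833956011900045/1125899906842624
(5,0): OLD=33719332352257/137438953472 → NEW=255, ERR=-1327600783103/137438953472
(5,1): OLD=1039965901150609/4398046511104 → NEW=255, ERR=-81535959180911/4398046511104
(5,2): OLD=7763220241327115/35184372088832 → NEW=255, ERR=-1208794641325045/35184372088832
(5,3): OLD=236579927159042665/1125899906842624 → NEW=255, ERR=-50524549085826455/1125899906842624
(5,4): OLD=446230906952788185/2251799813685248 → NEW=255, ERR=-127978045536950055/2251799813685248
(5,5): OLD=7395546415134925581/36028797018963968 → NEW=255, ERR=-1791796824700886259/36028797018963968
Output grid:
  Row 0: ...#..  (5 black, running=5)
  Row 1: ##..#.  (3 black, running=8)
  Row 2: .##.##  (2 black, running=10)
  Row 3: #.##.#  (2 black, running=12)
  Row 4: ######  (0 black, running=12)
  Row 5: ######  (0 black, running=12)

Answer: 12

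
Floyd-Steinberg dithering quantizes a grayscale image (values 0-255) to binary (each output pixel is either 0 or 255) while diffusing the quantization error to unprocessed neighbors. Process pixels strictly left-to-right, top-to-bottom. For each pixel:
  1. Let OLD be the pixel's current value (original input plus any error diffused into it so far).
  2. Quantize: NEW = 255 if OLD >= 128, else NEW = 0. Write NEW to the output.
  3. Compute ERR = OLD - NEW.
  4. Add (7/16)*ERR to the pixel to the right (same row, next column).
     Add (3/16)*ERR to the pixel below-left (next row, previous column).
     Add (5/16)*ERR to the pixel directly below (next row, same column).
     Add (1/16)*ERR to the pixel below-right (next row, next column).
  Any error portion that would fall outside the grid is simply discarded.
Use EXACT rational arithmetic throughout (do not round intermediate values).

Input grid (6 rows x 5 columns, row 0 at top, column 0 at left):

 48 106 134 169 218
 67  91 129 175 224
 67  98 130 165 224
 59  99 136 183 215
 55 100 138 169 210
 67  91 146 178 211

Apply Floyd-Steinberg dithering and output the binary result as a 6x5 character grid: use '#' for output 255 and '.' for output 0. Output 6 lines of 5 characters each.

Answer: ..###
.#.##
..#.#
.#.##
.#.##
..###

Derivation:
(0,0): OLD=48 → NEW=0, ERR=48
(0,1): OLD=127 → NEW=0, ERR=127
(0,2): OLD=3033/16 → NEW=255, ERR=-1047/16
(0,3): OLD=35935/256 → NEW=255, ERR=-29345/256
(0,4): OLD=687513/4096 → NEW=255, ERR=-356967/4096
(1,0): OLD=1693/16 → NEW=0, ERR=1693/16
(1,1): OLD=21467/128 → NEW=255, ERR=-11173/128
(1,2): OLD=232679/4096 → NEW=0, ERR=232679/4096
(1,3): OLD=2352755/16384 → NEW=255, ERR=-1825165/16384
(1,4): OLD=36926681/262144 → NEW=255, ERR=-29920039/262144
(2,0): OLD=171417/2048 → NEW=0, ERR=171417/2048
(2,1): OLD=8166131/65536 → NEW=0, ERR=8166131/65536
(2,2): OLD=184469561/1048576 → NEW=255, ERR=-82917319/1048576
(2,3): OLD=1304291963/16777216 → NEW=0, ERR=1304291963/16777216
(2,4): OLD=57816204445/268435456 → NEW=255, ERR=-10634836835/268435456
(3,0): OLD=113791097/1048576 → NEW=0, ERR=113791097/1048576
(3,1): OLD=1474893045/8388608 → NEW=255, ERR=-664201995/8388608
(3,2): OLD=26578413991/268435456 → NEW=0, ERR=26578413991/268435456
(3,3): OLD=127904990747/536870912 → NEW=255, ERR=-8997091813/536870912
(3,4): OLD=1719245269055/8589934592 → NEW=255, ERR=-471188051905/8589934592
(4,0): OLD=9941012935/134217728 → NEW=0, ERR=9941012935/134217728
(4,1): OLD=571264354295/4294967296 → NEW=255, ERR=-523952306185/4294967296
(4,2): OLD=7385893140601/68719476736 → NEW=0, ERR=7385893140601/68719476736
(4,3): OLD=227256139054007/1099511627776 → NEW=255, ERR=-53119326028873/1099511627776
(4,4): OLD=3002537389873025/17592186044416 → NEW=255, ERR=-1483470051453055/17592186044416
(5,0): OLD=4622910092357/68719476736 → NEW=0, ERR=4622910092357/68719476736
(5,1): OLD=58873611161919/549755813888 → NEW=0, ERR=58873611161919/549755813888
(5,2): OLD=3690071401529703/17592186044416 → NEW=255, ERR=-795936039796377/17592186044416
(5,3): OLD=9430456495811745/70368744177664 → NEW=255, ERR=-8513573269492575/70368744177664
(5,4): OLD=144900829562436667/1125899906842624 → NEW=255, ERR=-142203646682432453/1125899906842624
Row 0: ..###
Row 1: .#.##
Row 2: ..#.#
Row 3: .#.##
Row 4: .#.##
Row 5: ..###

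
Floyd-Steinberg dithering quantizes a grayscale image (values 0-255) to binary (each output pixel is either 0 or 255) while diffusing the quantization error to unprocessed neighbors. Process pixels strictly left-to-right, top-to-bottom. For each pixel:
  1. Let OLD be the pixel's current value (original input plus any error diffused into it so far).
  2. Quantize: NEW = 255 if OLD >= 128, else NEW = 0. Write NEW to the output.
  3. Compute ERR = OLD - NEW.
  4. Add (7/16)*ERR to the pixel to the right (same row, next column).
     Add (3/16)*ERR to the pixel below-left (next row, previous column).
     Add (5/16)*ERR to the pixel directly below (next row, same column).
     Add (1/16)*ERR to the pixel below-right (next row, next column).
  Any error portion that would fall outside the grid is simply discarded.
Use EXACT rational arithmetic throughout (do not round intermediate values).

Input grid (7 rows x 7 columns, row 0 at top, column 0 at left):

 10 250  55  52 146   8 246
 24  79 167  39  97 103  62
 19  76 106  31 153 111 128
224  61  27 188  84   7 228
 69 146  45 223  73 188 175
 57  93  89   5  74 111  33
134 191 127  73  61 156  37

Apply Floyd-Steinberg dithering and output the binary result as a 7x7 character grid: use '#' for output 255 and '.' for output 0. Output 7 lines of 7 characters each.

Answer: .#..#.#
..#....
..#.###
#..#..#
.#.#.#.
.#...#.
#.#..#.

Derivation:
(0,0): OLD=10 → NEW=0, ERR=10
(0,1): OLD=2035/8 → NEW=255, ERR=-5/8
(0,2): OLD=7005/128 → NEW=0, ERR=7005/128
(0,3): OLD=155531/2048 → NEW=0, ERR=155531/2048
(0,4): OLD=5872845/32768 → NEW=255, ERR=-2482995/32768
(0,5): OLD=-13186661/524288 → NEW=0, ERR=-13186661/524288
(0,6): OLD=1971290941/8388608 → NEW=255, ERR=-167804099/8388608
(1,0): OLD=3457/128 → NEW=0, ERR=3457/128
(1,1): OLD=103943/1024 → NEW=0, ERR=103943/1024
(1,2): OLD=7953171/32768 → NEW=255, ERR=-402669/32768
(1,3): OLD=6103831/131072 → NEW=0, ERR=6103831/131072
(1,4): OLD=786218597/8388608 → NEW=0, ERR=786218597/8388608
(1,5): OLD=8566982133/67108864 → NEW=0, ERR=8566982133/67108864
(1,6): OLD=118140811451/1073741824 → NEW=0, ERR=118140811451/1073741824
(2,0): OLD=761405/16384 → NEW=0, ERR=761405/16384
(2,1): OLD=66813423/524288 → NEW=0, ERR=66813423/524288
(2,2): OLD=1451137677/8388608 → NEW=255, ERR=-687957363/8388608
(2,3): OLD=1776923237/67108864 → NEW=0, ERR=1776923237/67108864
(2,4): OLD=118497906741/536870912 → NEW=255, ERR=-18404175819/536870912
(2,5): OLD=2789724003367/17179869184 → NEW=255, ERR=-1591142638553/17179869184
(2,6): OLD=35690785961089/274877906944 → NEW=255, ERR=-34403080309631/274877906944
(3,0): OLD=2201313261/8388608 → NEW=255, ERR=62218221/8388608
(3,1): OLD=6146925033/67108864 → NEW=0, ERR=6146925033/67108864
(3,2): OLD=29192048907/536870912 → NEW=0, ERR=29192048907/536870912
(3,3): OLD=447771794109/2147483648 → NEW=255, ERR=-99836536131/2147483648
(3,4): OLD=10235694461933/274877906944 → NEW=0, ERR=10235694461933/274877906944
(3,5): OLD=-68743701610601/2199023255552 → NEW=0, ERR=-68743701610601/2199023255552
(3,6): OLD=5961041454859465/35184372088832 → NEW=255, ERR=-3010973427792695/35184372088832
(4,0): OLD=95017689795/1073741824 → NEW=0, ERR=95017689795/1073741824
(4,1): OLD=3848254957799/17179869184 → NEW=255, ERR=-532611684121/17179869184
(4,2): OLD=12489487790057/274877906944 → NEW=0, ERR=12489487790057/274877906944
(4,3): OLD=524974407904467/2199023255552 → NEW=255, ERR=-35776522261293/2199023255552
(4,4): OLD=1209493783651529/17592186044416 → NEW=0, ERR=1209493783651529/17592186044416
(4,5): OLD=109545256693229321/562949953421312 → NEW=255, ERR=-34006981429205239/562949953421312
(4,6): OLD=1079734737739507471/9007199254740992 → NEW=0, ERR=1079734737739507471/9007199254740992
(5,0): OLD=21671620827045/274877906944 → NEW=0, ERR=21671620827045/274877906944
(5,1): OLD=289951864274999/2199023255552 → NEW=255, ERR=-270799065890761/2199023255552
(5,2): OLD=779945651960817/17592186044416 → NEW=0, ERR=779945651960817/17592186044416
(5,3): OLD=4931871063172757/140737488355328 → NEW=0, ERR=4931871063172757/140737488355328
(5,4): OLD=886964406017408519/9007199254740992 → NEW=0, ERR=886964406017408519/9007199254740992
(5,5): OLD=11671721617326773783/72057594037927936 → NEW=255, ERR=-6702964862344849897/72057594037927936
(5,6): OLD=29962151502254029177/1152921504606846976 → NEW=0, ERR=29962151502254029177/1152921504606846976
(6,0): OLD=4769173495313005/35184372088832 → NEW=255, ERR=-4202841387339155/35184372088832
(6,1): OLD=63893267498462289/562949953421312 → NEW=0, ERR=63893267498462289/562949953421312
(6,2): OLD=1705816374045110995/9007199254740992 → NEW=255, ERR=-591019435913841965/9007199254740992
(6,3): OLD=5510848405106015501/72057594037927936 → NEW=0, ERR=5510848405106015501/72057594037927936
(6,4): OLD=15849868781845752087/144115188075855872 → NEW=0, ERR=15849868781845752087/144115188075855872
(6,5): OLD=3432465436771454555171/18446744073709551616 → NEW=255, ERR=-1271454302024481106909/18446744073709551616
(6,6): OLD=2701305492884727568837/295147905179352825856 → NEW=0, ERR=2701305492884727568837/295147905179352825856
Row 0: .#..#.#
Row 1: ..#....
Row 2: ..#.###
Row 3: #..#..#
Row 4: .#.#.#.
Row 5: .#...#.
Row 6: #.#..#.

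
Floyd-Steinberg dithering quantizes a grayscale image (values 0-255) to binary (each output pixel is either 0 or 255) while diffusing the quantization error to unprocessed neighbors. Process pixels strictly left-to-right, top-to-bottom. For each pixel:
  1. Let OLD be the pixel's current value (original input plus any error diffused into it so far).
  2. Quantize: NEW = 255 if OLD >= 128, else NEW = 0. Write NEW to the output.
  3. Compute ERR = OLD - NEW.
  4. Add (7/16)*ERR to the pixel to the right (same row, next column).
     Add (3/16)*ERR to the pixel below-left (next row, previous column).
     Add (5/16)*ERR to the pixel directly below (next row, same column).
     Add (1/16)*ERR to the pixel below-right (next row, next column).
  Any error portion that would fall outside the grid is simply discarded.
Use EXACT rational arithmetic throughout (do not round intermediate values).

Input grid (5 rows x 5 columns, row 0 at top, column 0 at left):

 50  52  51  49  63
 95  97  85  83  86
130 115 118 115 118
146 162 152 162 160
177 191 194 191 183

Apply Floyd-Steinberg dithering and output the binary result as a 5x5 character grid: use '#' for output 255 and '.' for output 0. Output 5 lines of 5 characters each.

Answer: .....
.#.#.
#.#.#
#.##.
##.##

Derivation:
(0,0): OLD=50 → NEW=0, ERR=50
(0,1): OLD=591/8 → NEW=0, ERR=591/8
(0,2): OLD=10665/128 → NEW=0, ERR=10665/128
(0,3): OLD=175007/2048 → NEW=0, ERR=175007/2048
(0,4): OLD=3289433/32768 → NEW=0, ERR=3289433/32768
(1,0): OLD=15933/128 → NEW=0, ERR=15933/128
(1,1): OLD=197931/1024 → NEW=255, ERR=-63189/1024
(1,2): OLD=3430151/32768 → NEW=0, ERR=3430151/32768
(1,3): OLD=23531515/131072 → NEW=255, ERR=-9891845/131072
(1,4): OLD=188101265/2097152 → NEW=0, ERR=188101265/2097152
(2,0): OLD=2577673/16384 → NEW=255, ERR=-1600247/16384
(2,1): OLD=42148723/524288 → NEW=0, ERR=42148723/524288
(2,2): OLD=1408253977/8388608 → NEW=255, ERR=-730841063/8388608
(2,3): OLD=10289094715/134217728 → NEW=0, ERR=10289094715/134217728
(2,4): OLD=375489888989/2147483648 → NEW=255, ERR=-172118441251/2147483648
(3,0): OLD=1095143417/8388608 → NEW=255, ERR=-1043951623/8388608
(3,1): OLD=7397829381/67108864 → NEW=0, ERR=7397829381/67108864
(3,2): OLD=413177198023/2147483648 → NEW=255, ERR=-134431132217/2147483648
(3,3): OLD=593117078927/4294967296 → NEW=255, ERR=-502099581553/4294967296
(3,4): OLD=6088485825259/68719476736 → NEW=0, ERR=6088485825259/68719476736
(4,0): OLD=170487726071/1073741824 → NEW=255, ERR=-103316439049/1073741824
(4,1): OLD=5629387570423/34359738368 → NEW=255, ERR=-3132345713417/34359738368
(4,2): OLD=65709016008793/549755813888 → NEW=0, ERR=65709016008793/549755813888
(4,3): OLD=1930382437068023/8796093022208 → NEW=255, ERR=-312621283595017/8796093022208
(4,4): OLD=26434942369005121/140737488355328 → NEW=255, ERR=-9453117161603519/140737488355328
Row 0: .....
Row 1: .#.#.
Row 2: #.#.#
Row 3: #.##.
Row 4: ##.##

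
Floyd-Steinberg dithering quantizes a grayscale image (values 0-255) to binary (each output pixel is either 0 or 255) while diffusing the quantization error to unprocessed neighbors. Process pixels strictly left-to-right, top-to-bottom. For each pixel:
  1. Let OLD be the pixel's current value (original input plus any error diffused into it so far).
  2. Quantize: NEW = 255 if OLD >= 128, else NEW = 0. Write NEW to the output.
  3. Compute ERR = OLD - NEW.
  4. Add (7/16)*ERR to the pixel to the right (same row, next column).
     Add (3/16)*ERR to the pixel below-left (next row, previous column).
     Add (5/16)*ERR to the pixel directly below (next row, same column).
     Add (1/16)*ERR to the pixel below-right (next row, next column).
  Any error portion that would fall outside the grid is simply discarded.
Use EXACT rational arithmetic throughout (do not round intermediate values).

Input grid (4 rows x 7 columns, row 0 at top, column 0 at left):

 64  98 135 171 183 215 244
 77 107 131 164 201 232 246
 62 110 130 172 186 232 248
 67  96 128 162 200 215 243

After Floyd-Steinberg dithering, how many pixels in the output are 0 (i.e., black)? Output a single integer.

(0,0): OLD=64 → NEW=0, ERR=64
(0,1): OLD=126 → NEW=0, ERR=126
(0,2): OLD=1521/8 → NEW=255, ERR=-519/8
(0,3): OLD=18255/128 → NEW=255, ERR=-14385/128
(0,4): OLD=274089/2048 → NEW=255, ERR=-248151/2048
(0,5): OLD=5308063/32768 → NEW=255, ERR=-3047777/32768
(0,6): OLD=106591833/524288 → NEW=255, ERR=-27101607/524288
(1,0): OLD=965/8 → NEW=0, ERR=965/8
(1,1): OLD=12223/64 → NEW=255, ERR=-4097/64
(1,2): OLD=142383/2048 → NEW=0, ERR=142383/2048
(1,3): OLD=1085629/8192 → NEW=255, ERR=-1003331/8192
(1,4): OLD=44610649/524288 → NEW=0, ERR=44610649/524288
(1,5): OLD=934888981/4194304 → NEW=255, ERR=-134658539/4194304
(1,6): OLD=14091991035/67108864 → NEW=255, ERR=-3020769285/67108864
(2,0): OLD=89797/1024 → NEW=0, ERR=89797/1024
(2,1): OLD=4880307/32768 → NEW=255, ERR=-3475533/32768
(2,2): OLD=41081713/524288 → NEW=0, ERR=41081713/524288
(2,3): OLD=789814321/4194304 → NEW=255, ERR=-279733199/4194304
(2,4): OLD=5695430591/33554432 → NEW=255, ERR=-2860949569/33554432
(2,5): OLD=194929981299/1073741824 → NEW=255, ERR=-78874183821/1073741824
(2,6): OLD=3432354142101/17179869184 → NEW=255, ERR=-948512499819/17179869184
(3,0): OLD=39068217/524288 → NEW=0, ERR=39068217/524288
(3,1): OLD=484981225/4194304 → NEW=0, ERR=484981225/4194304
(3,2): OLD=6172001933/33554432 → NEW=255, ERR=-2384378227/33554432
(3,3): OLD=207576145/2097152 → NEW=0, ERR=207576145/2097152
(3,4): OLD=3413940559033/17179869184 → NEW=255, ERR=-966926082887/17179869184
(3,5): OLD=20854994514143/137438953472 → NEW=255, ERR=-14191938621217/137438953472
(3,6): OLD=386982685228769/2199023255552 → NEW=255, ERR=-173768244936991/2199023255552
Output grid:
  Row 0: ..#####  (2 black, running=2)
  Row 1: .#.#.##  (3 black, running=5)
  Row 2: .#.####  (2 black, running=7)
  Row 3: ..#.###  (3 black, running=10)

Answer: 10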